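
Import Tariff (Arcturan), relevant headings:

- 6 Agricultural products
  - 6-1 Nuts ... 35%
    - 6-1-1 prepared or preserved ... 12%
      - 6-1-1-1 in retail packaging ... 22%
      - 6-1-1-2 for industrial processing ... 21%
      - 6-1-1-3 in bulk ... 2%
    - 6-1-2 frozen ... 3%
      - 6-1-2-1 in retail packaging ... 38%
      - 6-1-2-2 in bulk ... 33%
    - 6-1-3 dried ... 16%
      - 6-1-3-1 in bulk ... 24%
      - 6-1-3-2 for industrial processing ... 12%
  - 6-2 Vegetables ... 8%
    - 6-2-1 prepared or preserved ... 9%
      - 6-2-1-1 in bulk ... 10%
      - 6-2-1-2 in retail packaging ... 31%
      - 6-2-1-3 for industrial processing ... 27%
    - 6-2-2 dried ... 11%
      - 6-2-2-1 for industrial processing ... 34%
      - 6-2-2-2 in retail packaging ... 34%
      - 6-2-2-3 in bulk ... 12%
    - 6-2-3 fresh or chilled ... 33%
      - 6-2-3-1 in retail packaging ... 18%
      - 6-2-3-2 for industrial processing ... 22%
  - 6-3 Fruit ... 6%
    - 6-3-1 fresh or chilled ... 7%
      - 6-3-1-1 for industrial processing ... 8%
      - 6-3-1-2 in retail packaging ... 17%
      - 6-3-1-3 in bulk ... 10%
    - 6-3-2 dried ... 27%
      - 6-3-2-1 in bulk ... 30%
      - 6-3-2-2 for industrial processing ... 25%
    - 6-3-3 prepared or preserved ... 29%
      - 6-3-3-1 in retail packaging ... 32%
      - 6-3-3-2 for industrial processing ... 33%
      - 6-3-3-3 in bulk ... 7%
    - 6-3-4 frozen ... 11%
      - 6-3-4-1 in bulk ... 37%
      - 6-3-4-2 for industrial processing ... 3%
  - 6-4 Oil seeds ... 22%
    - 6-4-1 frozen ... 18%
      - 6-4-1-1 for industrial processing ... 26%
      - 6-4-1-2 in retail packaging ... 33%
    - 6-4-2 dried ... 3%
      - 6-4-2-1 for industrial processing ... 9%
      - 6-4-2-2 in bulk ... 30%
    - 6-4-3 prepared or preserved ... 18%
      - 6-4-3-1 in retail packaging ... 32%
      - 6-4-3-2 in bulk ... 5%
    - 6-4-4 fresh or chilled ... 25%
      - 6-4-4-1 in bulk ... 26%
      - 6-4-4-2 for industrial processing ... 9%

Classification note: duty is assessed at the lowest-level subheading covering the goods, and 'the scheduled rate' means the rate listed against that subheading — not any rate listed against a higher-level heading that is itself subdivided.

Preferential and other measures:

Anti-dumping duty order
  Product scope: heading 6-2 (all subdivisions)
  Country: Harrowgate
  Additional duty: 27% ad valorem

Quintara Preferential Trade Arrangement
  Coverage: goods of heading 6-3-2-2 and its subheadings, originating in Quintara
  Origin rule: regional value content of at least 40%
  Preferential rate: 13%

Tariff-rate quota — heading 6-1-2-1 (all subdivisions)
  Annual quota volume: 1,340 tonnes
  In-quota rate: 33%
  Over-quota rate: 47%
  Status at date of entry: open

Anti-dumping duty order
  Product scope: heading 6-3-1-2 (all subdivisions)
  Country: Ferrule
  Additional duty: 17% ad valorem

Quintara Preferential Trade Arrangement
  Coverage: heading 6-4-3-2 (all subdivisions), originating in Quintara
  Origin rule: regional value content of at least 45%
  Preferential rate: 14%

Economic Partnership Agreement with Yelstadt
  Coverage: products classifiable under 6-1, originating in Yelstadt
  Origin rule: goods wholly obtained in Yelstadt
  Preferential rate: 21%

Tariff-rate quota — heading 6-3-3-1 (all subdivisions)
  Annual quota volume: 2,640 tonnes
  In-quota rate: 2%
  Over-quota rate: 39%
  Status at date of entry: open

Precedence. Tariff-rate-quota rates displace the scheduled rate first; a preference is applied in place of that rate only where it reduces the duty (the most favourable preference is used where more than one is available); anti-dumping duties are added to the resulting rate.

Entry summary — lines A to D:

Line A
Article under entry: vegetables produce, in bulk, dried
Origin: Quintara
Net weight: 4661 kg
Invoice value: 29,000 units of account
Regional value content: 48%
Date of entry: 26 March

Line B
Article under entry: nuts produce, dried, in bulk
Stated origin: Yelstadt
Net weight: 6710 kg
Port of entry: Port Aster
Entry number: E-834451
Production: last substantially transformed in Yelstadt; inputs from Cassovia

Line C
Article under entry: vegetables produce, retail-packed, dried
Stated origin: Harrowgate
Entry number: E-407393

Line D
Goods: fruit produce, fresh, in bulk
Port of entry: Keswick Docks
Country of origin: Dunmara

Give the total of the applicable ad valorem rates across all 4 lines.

Line A: vegetables → 6-2; dried → 6-2-2; in bulk → 6-2-2-3. Scheduled 12%. Quintara agreement on 6-3-2-2: 6-2-2-3 not covered; Quintara agreement on 6-4-3-2: 6-2-2-3 not covered. → 12%.
Line B: nuts → 6-1; dried → 6-1-3; in bulk → 6-1-3-1. Scheduled 24%. Yelstadt agreement on 6-1: not wholly obtained. → 24%.
Line C: vegetables → 6-2; dried → 6-2-2; retail-packed → 6-2-2-2. Scheduled 34%. anti-dumping (Harrowgate, 6-2): +27%; total 34% + 27% = 61%. → 61%.
Line D: fruit → 6-3; fresh → 6-3-1; in bulk → 6-3-1-3. Scheduled 10%. No special measure applies. → 10%.
Sum: 12% + 24% + 61% + 10% = 107%.

107%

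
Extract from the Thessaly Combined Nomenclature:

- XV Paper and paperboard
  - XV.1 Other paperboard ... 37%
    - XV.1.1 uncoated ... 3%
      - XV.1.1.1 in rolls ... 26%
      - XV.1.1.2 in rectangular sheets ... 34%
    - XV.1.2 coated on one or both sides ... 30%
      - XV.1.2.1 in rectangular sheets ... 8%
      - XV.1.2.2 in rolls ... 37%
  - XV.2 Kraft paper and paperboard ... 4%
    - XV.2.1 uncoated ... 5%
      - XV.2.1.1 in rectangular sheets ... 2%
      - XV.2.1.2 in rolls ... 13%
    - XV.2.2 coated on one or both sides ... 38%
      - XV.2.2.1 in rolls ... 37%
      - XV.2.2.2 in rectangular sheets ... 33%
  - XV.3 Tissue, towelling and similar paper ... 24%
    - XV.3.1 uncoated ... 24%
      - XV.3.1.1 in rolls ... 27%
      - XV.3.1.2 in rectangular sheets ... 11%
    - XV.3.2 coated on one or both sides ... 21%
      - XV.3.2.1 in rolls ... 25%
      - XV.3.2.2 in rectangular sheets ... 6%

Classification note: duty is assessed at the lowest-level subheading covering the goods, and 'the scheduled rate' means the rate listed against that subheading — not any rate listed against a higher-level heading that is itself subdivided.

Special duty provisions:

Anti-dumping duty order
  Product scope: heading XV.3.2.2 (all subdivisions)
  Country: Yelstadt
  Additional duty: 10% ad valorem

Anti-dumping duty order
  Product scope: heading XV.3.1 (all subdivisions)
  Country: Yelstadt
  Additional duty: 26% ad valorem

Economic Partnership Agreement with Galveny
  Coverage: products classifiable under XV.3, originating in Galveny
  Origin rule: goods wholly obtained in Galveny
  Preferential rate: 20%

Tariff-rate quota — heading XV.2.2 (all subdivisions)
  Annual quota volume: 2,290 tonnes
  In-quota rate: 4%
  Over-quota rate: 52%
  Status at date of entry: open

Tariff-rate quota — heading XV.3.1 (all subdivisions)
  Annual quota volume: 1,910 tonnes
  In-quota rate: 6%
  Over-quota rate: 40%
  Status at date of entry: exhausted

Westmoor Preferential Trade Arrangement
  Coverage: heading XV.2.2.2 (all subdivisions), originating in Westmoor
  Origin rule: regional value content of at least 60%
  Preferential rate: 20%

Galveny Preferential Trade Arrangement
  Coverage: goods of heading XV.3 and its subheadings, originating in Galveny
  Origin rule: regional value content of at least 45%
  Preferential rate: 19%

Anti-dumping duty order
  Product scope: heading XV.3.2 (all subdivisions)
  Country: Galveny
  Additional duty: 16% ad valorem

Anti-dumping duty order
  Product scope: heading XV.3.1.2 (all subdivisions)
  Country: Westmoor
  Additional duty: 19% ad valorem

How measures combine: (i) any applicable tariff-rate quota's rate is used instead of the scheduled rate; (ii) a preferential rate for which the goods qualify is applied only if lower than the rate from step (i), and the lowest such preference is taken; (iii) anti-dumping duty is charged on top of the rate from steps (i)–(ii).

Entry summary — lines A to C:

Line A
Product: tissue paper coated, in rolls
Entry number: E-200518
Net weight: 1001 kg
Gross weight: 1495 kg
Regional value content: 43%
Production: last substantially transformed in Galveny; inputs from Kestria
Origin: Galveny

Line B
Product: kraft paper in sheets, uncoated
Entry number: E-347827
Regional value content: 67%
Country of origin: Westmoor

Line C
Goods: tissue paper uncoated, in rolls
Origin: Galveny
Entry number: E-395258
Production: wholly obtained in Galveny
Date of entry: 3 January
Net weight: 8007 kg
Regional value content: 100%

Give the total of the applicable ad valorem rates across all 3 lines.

62%

Line A: tissue paper → XV.3; coated → XV.3.2; in rolls → XV.3.2.1. Scheduled 25%. Galveny agreement on XV.3: not wholly obtained; Galveny agreement on XV.3: RVC < 45%; anti-dumping (Galveny, XV.3.2): +16%; total 25% + 16% = 41%. → 41%.
Line B: kraft paper → XV.2; uncoated → XV.2.1; in sheets → XV.2.1.1. Scheduled 2%. Westmoor agreement on XV.2.2.2: XV.2.1.1 not covered. → 2%.
Line C: tissue paper → XV.3; uncoated → XV.3.1; in rolls → XV.3.1.1. Scheduled 27%. quota on XV.3.1 exhausted → over-quota 40%; Galveny agreement on XV.3: wholly obtained → 20% available; Galveny agreement on XV.3: RVC ≥ 45% → 19% available; preferential 19%. → 19%.
Sum: 41% + 2% + 19% = 62%.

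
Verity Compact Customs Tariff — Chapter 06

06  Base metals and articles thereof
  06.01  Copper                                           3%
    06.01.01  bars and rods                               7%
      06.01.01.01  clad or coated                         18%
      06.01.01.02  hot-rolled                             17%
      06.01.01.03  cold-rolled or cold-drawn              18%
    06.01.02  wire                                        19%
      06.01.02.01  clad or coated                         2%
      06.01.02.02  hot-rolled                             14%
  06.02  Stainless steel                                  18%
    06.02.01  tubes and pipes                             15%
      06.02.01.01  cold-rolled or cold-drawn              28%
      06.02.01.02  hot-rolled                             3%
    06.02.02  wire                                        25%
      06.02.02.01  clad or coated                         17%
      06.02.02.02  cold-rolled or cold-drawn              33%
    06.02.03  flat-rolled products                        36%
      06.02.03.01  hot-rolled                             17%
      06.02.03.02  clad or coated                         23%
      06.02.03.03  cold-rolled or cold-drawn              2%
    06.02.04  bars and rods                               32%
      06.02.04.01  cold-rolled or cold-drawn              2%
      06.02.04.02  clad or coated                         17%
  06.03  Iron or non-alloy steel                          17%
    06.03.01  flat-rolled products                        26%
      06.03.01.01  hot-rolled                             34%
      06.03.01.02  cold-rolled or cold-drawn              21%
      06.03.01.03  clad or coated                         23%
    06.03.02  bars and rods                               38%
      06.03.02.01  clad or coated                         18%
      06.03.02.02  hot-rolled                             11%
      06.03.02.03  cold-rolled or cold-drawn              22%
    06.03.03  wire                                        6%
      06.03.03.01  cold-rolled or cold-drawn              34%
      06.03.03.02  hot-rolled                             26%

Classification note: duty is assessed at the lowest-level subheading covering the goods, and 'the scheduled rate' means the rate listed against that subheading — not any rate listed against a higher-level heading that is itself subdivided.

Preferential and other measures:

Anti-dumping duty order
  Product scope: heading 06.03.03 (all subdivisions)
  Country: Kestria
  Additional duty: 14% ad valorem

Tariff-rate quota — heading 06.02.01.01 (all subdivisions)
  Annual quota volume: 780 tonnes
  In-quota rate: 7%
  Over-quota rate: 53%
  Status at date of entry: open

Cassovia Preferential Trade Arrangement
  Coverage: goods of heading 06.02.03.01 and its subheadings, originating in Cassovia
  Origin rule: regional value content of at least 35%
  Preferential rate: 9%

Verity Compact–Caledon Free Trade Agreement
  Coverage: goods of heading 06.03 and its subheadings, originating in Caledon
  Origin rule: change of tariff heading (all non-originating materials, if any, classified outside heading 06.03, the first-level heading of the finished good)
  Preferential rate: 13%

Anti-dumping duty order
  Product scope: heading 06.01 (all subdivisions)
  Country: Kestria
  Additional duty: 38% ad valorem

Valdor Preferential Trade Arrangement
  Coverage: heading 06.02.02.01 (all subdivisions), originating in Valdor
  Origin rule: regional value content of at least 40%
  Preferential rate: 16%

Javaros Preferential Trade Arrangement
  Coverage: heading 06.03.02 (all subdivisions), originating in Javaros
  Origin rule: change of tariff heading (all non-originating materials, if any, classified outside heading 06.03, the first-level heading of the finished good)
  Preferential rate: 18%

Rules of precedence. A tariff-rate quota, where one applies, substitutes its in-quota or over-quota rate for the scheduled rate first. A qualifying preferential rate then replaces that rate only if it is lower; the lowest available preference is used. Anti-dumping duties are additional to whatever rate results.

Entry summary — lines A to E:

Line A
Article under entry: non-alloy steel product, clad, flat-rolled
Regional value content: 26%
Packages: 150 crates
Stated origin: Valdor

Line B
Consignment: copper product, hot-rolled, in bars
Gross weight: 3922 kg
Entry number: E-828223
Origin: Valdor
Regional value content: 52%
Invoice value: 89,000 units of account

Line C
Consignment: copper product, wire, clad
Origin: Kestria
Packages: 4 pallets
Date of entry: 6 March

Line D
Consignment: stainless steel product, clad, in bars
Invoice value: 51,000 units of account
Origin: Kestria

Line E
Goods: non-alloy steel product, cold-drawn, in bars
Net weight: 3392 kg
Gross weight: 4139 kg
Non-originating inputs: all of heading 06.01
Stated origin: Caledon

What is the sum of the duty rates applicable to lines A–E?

Line A: non-alloy steel → 06.03; flat-rolled → 06.03.01; clad → 06.03.01.03. Scheduled 23%. Valdor agreement on 06.02.02.01: 06.03.01.03 not covered. → 23%.
Line B: copper → 06.01; in bars → 06.01.01; hot-rolled → 06.01.01.02. Scheduled 17%. Valdor agreement on 06.02.02.01: 06.01.01.02 not covered. → 17%.
Line C: copper → 06.01; wire → 06.01.02; clad → 06.01.02.01. Scheduled 2%. anti-dumping (Kestria, 06.01): +38%; total 2% + 38% = 40%. → 40%.
Line D: stainless steel → 06.02; in bars → 06.02.04; clad → 06.02.04.02. Scheduled 17%. No special measure applies. → 17%.
Line E: non-alloy steel → 06.03; in bars → 06.03.02; cold-drawn → 06.03.02.03. Scheduled 22%. Caledon agreement on 06.03: CTH met → 13% available; preferential 13%. → 13%.
Sum: 23% + 17% + 40% + 17% + 13% = 110%.

110%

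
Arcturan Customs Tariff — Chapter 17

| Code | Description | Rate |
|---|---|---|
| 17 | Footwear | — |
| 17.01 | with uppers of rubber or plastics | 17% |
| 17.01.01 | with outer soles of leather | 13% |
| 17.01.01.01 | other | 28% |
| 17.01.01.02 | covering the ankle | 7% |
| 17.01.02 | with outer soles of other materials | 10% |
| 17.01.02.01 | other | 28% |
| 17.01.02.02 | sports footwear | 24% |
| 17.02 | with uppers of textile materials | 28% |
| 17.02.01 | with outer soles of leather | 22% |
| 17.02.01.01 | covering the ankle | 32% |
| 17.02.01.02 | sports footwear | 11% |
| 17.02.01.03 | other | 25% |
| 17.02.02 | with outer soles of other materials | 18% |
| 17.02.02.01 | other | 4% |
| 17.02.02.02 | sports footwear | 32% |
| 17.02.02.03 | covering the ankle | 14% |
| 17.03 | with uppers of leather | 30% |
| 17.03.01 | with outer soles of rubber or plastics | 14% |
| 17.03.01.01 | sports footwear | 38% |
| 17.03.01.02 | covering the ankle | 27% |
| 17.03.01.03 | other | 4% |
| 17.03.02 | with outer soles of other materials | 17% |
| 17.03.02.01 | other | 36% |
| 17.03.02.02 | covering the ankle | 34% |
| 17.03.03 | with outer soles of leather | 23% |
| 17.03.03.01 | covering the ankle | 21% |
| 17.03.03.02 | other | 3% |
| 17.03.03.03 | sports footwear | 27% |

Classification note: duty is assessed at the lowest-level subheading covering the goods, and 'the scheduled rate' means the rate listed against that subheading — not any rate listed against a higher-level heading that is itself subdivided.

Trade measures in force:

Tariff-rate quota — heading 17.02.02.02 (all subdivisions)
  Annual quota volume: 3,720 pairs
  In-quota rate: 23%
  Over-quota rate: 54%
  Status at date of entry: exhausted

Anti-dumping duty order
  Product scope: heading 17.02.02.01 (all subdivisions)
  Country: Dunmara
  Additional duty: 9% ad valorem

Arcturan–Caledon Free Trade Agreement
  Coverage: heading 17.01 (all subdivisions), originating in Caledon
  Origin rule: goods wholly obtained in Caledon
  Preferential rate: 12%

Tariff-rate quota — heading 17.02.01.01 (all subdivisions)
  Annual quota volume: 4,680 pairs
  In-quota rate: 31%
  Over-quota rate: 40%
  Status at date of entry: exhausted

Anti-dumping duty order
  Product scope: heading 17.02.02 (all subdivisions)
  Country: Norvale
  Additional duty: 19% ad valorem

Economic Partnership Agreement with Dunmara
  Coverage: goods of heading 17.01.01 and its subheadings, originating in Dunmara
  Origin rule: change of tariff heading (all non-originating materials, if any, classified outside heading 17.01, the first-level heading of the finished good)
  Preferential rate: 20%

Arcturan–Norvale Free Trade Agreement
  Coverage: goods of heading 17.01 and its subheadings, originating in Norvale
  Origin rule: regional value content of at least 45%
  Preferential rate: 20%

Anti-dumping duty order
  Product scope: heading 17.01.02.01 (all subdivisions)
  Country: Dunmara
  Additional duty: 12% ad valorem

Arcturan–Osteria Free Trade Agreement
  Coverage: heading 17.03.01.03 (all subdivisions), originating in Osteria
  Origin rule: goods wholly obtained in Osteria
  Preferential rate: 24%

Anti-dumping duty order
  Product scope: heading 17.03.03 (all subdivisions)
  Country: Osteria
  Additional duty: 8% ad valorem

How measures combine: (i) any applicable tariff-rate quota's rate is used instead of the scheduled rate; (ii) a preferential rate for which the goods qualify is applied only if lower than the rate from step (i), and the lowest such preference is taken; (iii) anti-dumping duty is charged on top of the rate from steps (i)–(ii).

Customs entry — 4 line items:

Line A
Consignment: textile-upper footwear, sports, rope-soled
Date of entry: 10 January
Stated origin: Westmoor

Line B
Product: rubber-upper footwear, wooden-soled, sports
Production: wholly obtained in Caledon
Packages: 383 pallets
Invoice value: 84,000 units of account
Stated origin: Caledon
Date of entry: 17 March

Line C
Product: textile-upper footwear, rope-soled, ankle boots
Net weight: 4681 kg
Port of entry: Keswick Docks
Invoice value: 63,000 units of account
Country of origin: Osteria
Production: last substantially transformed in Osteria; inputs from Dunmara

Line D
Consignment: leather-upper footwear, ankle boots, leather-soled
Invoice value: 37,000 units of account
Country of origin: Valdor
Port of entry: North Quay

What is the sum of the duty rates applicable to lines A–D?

Line A: textile-upper → 17.02; rope-soled → 17.02.02; sports → 17.02.02.02. Scheduled 32%. quota on 17.02.02.02 exhausted → over-quota 54%. → 54%.
Line B: rubber-upper → 17.01; wooden-soled → 17.01.02; sports → 17.01.02.02. Scheduled 24%. Caledon agreement on 17.01: wholly obtained → 12% available; preferential 12%. → 12%.
Line C: textile-upper → 17.02; rope-soled → 17.02.02; ankle boots → 17.02.02.03. Scheduled 14%. Osteria agreement on 17.03.01.03: 17.02.02.03 not covered. → 14%.
Line D: leather-upper → 17.03; leather-soled → 17.03.03; ankle boots → 17.03.03.01. Scheduled 21%. No special measure applies. → 21%.
Sum: 54% + 12% + 14% + 21% = 101%.

101%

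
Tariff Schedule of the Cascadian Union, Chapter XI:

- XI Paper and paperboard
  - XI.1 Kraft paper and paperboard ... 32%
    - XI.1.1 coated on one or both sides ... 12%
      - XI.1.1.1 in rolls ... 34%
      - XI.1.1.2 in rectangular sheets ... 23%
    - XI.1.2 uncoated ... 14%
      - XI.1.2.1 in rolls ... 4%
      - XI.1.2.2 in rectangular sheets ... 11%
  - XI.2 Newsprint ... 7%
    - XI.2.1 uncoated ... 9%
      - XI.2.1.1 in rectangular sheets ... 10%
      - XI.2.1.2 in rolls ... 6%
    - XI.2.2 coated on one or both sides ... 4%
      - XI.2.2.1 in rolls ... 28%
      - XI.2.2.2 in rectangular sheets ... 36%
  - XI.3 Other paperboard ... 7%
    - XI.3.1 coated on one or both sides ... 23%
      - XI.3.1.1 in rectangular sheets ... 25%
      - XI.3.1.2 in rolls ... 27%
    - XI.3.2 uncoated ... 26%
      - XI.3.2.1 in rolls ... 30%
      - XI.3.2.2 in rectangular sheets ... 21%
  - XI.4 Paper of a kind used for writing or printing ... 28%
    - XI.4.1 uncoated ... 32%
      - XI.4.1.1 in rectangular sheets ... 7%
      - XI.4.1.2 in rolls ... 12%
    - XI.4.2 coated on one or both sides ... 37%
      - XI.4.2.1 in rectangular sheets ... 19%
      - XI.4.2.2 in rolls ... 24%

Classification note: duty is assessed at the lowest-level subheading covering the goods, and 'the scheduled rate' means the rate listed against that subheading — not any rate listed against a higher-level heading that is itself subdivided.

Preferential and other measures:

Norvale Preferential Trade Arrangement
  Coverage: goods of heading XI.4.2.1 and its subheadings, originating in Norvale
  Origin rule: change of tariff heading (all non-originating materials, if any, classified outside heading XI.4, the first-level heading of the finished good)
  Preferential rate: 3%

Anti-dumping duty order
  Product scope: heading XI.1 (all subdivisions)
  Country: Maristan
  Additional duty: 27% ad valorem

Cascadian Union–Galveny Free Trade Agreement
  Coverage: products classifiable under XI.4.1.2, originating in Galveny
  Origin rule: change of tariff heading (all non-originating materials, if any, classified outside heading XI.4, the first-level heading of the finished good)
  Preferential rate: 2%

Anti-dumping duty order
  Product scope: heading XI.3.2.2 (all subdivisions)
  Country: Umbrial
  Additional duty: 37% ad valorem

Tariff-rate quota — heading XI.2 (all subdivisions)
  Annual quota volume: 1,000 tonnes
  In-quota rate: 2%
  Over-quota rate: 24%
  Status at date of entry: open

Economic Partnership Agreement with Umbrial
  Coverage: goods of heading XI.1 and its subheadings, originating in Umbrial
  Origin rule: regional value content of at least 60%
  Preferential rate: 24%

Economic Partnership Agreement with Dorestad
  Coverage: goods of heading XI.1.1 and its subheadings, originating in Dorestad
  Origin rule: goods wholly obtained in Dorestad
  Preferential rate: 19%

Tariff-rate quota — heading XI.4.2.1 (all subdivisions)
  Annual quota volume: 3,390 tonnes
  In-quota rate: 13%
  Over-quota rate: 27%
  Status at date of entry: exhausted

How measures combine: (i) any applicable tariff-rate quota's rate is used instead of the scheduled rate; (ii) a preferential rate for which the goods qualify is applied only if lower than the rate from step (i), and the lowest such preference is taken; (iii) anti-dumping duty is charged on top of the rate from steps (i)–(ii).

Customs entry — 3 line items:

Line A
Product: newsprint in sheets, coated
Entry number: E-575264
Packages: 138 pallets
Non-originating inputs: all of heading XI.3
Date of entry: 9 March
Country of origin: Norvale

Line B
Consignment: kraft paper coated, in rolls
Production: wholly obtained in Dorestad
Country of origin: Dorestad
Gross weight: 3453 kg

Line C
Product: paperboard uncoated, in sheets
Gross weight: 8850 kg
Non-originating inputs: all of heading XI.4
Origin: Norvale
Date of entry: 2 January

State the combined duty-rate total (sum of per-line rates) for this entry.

42%

Line A: newsprint → XI.2; coated → XI.2.2; in sheets → XI.2.2.2. Scheduled 36%. quota on XI.2 open → in-quota 2%; Norvale agreement on XI.4.2.1: XI.2.2.2 not covered. → 2%.
Line B: kraft paper → XI.1; coated → XI.1.1; in rolls → XI.1.1.1. Scheduled 34%. Dorestad agreement on XI.1.1: wholly obtained → 19% available; preferential 19%. → 19%.
Line C: paperboard → XI.3; uncoated → XI.3.2; in sheets → XI.3.2.2. Scheduled 21%. Norvale agreement on XI.4.2.1: XI.3.2.2 not covered. → 21%.
Sum: 2% + 19% + 21% = 42%.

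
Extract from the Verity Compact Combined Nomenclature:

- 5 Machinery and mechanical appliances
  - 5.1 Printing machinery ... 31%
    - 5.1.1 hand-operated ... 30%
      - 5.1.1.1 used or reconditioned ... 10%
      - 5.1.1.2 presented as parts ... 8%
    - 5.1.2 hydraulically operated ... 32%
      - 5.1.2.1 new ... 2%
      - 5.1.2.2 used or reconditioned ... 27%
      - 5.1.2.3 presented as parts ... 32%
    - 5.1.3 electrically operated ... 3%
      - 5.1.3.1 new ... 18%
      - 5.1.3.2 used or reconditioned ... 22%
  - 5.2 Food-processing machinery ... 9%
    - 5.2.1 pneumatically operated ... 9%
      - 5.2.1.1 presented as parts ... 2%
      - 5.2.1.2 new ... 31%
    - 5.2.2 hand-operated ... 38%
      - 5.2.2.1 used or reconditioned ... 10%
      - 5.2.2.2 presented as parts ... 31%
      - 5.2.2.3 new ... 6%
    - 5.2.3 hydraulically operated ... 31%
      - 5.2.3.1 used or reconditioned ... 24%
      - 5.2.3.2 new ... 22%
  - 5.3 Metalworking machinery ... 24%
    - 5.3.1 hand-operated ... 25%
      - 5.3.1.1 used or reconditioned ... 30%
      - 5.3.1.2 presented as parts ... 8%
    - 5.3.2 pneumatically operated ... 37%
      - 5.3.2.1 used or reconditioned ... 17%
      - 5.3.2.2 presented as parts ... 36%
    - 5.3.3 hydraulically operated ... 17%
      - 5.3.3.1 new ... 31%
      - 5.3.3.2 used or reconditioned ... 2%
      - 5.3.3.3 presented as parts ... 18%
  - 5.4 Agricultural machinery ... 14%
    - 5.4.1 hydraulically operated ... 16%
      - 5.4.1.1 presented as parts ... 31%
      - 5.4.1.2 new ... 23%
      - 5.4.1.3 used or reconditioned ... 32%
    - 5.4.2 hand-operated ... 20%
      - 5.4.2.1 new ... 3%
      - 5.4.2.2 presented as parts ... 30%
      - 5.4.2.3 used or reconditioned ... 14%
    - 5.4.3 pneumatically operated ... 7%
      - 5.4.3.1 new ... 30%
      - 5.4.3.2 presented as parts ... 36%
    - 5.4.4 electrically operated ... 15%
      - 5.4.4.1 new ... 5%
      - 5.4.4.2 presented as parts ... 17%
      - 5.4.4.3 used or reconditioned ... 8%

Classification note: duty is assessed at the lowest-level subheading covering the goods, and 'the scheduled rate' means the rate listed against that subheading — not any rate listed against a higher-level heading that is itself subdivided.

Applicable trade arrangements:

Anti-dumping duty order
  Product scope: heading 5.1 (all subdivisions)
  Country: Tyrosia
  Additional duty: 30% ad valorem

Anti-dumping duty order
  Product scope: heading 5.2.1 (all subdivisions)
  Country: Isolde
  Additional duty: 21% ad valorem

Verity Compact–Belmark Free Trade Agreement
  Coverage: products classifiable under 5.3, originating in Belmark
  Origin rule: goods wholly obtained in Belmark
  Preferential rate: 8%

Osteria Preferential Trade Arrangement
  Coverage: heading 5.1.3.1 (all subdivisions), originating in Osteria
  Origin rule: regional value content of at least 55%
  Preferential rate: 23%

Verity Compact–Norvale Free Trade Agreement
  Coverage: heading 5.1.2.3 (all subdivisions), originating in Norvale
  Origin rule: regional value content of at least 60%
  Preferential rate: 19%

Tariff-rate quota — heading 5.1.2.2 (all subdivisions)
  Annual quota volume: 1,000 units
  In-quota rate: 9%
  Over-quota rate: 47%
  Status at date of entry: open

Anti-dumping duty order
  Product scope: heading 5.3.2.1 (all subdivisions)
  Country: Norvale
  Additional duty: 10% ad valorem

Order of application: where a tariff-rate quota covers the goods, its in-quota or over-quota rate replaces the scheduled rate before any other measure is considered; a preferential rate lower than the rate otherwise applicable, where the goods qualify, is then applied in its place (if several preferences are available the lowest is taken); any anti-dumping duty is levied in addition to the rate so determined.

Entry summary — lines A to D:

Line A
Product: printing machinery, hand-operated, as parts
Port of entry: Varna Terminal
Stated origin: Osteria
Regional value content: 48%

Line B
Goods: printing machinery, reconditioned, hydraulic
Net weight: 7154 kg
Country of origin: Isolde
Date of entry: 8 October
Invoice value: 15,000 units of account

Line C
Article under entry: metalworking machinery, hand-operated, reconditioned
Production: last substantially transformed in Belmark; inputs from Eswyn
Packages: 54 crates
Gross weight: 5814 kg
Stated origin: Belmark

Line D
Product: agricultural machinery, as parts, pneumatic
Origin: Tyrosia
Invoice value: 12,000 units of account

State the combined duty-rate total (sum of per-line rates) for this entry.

83%

Line A: printing → 5.1; hand-operated → 5.1.1; as parts → 5.1.1.2. Scheduled 8%. Osteria agreement on 5.1.3.1: 5.1.1.2 not covered. → 8%.
Line B: printing → 5.1; hydraulic → 5.1.2; reconditioned → 5.1.2.2. Scheduled 27%. quota on 5.1.2.2 open → in-quota 9%. → 9%.
Line C: metalworking → 5.3; hand-operated → 5.3.1; reconditioned → 5.3.1.1. Scheduled 30%. Belmark agreement on 5.3: not wholly obtained. → 30%.
Line D: agricultural → 5.4; pneumatic → 5.4.3; as parts → 5.4.3.2. Scheduled 36%. No special measure applies. → 36%.
Sum: 8% + 9% + 30% + 36% = 83%.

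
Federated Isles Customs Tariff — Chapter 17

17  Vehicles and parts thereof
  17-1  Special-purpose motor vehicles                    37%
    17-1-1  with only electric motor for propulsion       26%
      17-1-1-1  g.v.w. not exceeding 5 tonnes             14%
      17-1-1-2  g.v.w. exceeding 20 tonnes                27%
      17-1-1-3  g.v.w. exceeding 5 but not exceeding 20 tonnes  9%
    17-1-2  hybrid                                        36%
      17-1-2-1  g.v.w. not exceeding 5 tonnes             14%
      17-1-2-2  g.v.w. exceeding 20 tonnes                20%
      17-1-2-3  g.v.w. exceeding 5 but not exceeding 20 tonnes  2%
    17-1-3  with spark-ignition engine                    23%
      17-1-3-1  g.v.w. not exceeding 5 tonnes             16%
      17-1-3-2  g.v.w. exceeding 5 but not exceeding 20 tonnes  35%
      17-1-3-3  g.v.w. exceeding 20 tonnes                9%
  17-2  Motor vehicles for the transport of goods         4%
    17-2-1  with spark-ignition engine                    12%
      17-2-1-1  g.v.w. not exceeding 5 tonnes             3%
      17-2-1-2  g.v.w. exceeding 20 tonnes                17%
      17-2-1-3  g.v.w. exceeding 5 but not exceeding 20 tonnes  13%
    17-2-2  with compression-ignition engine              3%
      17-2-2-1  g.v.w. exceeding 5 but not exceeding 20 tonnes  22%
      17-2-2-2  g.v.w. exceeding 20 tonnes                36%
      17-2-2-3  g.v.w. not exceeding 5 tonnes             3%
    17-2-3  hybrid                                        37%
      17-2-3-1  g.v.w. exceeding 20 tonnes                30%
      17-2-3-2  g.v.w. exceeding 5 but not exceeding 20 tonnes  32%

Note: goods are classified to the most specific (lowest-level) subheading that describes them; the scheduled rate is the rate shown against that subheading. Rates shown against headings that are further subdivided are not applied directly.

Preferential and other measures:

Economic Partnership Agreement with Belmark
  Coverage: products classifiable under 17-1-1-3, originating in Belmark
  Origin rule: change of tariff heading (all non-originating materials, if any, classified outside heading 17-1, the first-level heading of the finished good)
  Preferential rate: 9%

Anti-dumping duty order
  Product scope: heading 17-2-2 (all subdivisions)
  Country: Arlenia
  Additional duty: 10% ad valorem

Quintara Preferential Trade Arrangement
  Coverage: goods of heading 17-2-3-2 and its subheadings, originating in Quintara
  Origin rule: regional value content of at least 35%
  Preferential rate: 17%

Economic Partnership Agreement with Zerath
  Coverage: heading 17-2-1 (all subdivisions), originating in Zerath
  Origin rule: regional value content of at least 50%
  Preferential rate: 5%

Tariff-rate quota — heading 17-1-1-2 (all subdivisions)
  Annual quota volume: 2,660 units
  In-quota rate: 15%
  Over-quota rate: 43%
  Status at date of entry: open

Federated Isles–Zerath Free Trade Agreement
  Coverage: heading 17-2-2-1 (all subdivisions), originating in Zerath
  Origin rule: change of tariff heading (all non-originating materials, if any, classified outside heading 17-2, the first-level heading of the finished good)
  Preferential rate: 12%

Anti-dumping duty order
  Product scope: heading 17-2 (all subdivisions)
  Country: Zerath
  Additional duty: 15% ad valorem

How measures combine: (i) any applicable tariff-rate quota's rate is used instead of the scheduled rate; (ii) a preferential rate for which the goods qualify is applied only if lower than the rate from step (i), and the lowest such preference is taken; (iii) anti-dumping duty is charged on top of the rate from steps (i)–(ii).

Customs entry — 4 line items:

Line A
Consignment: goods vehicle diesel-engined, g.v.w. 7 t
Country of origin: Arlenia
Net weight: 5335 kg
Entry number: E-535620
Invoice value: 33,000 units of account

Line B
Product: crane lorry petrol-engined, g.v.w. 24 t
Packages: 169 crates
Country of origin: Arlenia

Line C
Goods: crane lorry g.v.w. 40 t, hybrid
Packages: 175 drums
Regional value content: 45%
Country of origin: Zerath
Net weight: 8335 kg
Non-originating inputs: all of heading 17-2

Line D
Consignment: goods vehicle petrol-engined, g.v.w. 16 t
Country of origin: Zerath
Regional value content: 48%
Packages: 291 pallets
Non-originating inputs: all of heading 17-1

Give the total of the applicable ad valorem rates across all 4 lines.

89%

Line A: goods vehicle → 17-2; diesel-engined → 17-2-2; g.v.w. 7 t → 17-2-2-1. Scheduled 22%. anti-dumping (Arlenia, 17-2-2): +10%; total 22% + 10% = 32%. → 32%.
Line B: crane lorry → 17-1; petrol-engined → 17-1-3; g.v.w. 24 t → 17-1-3-3. Scheduled 9%. No special measure applies. → 9%.
Line C: crane lorry → 17-1; hybrid → 17-1-2; g.v.w. 40 t → 17-1-2-2. Scheduled 20%. Zerath agreement on 17-2-1: 17-1-2-2 not covered; Zerath agreement on 17-2-2-1: 17-1-2-2 not covered. → 20%.
Line D: goods vehicle → 17-2; petrol-engined → 17-2-1; g.v.w. 16 t → 17-2-1-3. Scheduled 13%. Zerath agreement on 17-2-1: RVC < 50%; Zerath agreement on 17-2-2-1: 17-2-1-3 not covered; anti-dumping (Zerath, 17-2): +15%; total 13% + 15% = 28%. → 28%.
Sum: 32% + 9% + 20% + 28% = 89%.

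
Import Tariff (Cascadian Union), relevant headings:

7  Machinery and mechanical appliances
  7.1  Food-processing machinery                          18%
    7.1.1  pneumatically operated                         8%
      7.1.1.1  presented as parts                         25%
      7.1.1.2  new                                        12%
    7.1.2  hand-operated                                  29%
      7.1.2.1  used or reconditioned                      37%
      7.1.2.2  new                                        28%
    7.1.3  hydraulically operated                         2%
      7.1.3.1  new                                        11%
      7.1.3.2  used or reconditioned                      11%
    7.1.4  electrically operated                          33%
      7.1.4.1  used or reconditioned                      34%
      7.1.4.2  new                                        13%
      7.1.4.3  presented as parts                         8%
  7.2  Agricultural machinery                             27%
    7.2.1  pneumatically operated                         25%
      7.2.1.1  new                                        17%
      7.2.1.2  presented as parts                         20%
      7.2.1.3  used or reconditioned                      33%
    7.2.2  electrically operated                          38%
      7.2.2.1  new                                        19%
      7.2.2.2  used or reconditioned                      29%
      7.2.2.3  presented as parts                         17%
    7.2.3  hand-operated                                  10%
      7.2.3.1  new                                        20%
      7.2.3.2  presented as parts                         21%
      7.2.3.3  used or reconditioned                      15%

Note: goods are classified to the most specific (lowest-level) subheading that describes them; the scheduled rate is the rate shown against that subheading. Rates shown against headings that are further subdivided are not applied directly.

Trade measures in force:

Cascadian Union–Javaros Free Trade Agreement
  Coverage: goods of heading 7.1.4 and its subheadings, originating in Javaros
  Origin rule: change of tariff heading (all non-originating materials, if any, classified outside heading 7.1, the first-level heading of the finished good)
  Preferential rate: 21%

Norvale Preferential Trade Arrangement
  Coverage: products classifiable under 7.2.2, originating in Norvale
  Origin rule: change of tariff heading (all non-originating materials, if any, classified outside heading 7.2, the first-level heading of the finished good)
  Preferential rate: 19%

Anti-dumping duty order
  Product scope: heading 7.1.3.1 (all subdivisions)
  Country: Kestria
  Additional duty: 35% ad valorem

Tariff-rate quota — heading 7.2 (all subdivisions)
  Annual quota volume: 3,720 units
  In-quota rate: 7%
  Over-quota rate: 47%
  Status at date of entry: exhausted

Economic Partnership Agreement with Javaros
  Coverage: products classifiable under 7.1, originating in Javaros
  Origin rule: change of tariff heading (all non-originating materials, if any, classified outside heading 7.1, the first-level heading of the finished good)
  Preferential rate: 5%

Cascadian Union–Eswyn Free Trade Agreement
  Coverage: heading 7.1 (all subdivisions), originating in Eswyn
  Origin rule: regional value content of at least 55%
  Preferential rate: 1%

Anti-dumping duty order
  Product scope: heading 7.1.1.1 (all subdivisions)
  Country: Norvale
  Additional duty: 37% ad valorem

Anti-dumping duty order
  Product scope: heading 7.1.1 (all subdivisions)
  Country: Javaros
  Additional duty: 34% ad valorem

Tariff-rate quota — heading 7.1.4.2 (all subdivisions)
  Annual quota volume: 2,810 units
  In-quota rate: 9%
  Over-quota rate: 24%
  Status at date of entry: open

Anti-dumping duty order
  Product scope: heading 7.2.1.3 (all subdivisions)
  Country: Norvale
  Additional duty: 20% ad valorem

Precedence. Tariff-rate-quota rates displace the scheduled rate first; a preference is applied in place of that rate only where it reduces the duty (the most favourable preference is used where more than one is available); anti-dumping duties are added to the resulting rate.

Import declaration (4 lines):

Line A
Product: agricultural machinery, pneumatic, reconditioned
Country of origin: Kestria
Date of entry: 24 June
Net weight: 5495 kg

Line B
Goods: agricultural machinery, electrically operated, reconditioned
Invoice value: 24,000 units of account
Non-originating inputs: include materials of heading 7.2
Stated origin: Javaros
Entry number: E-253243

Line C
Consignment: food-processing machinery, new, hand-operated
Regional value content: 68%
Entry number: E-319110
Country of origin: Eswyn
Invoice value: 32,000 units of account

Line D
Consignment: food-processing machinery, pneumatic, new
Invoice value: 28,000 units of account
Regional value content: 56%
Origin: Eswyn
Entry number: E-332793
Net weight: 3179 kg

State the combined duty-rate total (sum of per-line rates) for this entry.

96%

Line A: agricultural → 7.2; pneumatic → 7.2.1; reconditioned → 7.2.1.3. Scheduled 33%. quota on 7.2 exhausted → over-quota 47%. → 47%.
Line B: agricultural → 7.2; electrically operated → 7.2.2; reconditioned → 7.2.2.2. Scheduled 29%. quota on 7.2 exhausted → over-quota 47%; Javaros agreement on 7.1.4: 7.2.2.2 not covered; Javaros agreement on 7.1: 7.2.2.2 not covered. → 47%.
Line C: food-processing → 7.1; hand-operated → 7.1.2; new → 7.1.2.2. Scheduled 28%. Eswyn agreement on 7.1: RVC ≥ 55% → 1% available; preferential 1%. → 1%.
Line D: food-processing → 7.1; pneumatic → 7.1.1; new → 7.1.1.2. Scheduled 12%. Eswyn agreement on 7.1: RVC ≥ 55% → 1% available; preferential 1%. → 1%.
Sum: 47% + 47% + 1% + 1% = 96%.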